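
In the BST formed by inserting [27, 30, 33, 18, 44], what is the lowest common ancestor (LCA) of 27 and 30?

Tree insertion order: [27, 30, 33, 18, 44]
Tree (level-order array): [27, 18, 30, None, None, None, 33, None, 44]
In a BST, the LCA of p=27, q=30 is the first node v on the
root-to-leaf path with p <= v <= q (go left if both < v, right if both > v).
Walk from root:
  at 27: 27 <= 27 <= 30, this is the LCA
LCA = 27


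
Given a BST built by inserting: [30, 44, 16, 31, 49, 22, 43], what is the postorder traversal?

Tree insertion order: [30, 44, 16, 31, 49, 22, 43]
Tree (level-order array): [30, 16, 44, None, 22, 31, 49, None, None, None, 43]
Postorder traversal: [22, 16, 43, 31, 49, 44, 30]


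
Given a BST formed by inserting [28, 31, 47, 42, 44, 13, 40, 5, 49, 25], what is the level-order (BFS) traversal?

Tree insertion order: [28, 31, 47, 42, 44, 13, 40, 5, 49, 25]
Tree (level-order array): [28, 13, 31, 5, 25, None, 47, None, None, None, None, 42, 49, 40, 44]
BFS from the root, enqueuing left then right child of each popped node:
  queue [28] -> pop 28, enqueue [13, 31], visited so far: [28]
  queue [13, 31] -> pop 13, enqueue [5, 25], visited so far: [28, 13]
  queue [31, 5, 25] -> pop 31, enqueue [47], visited so far: [28, 13, 31]
  queue [5, 25, 47] -> pop 5, enqueue [none], visited so far: [28, 13, 31, 5]
  queue [25, 47] -> pop 25, enqueue [none], visited so far: [28, 13, 31, 5, 25]
  queue [47] -> pop 47, enqueue [42, 49], visited so far: [28, 13, 31, 5, 25, 47]
  queue [42, 49] -> pop 42, enqueue [40, 44], visited so far: [28, 13, 31, 5, 25, 47, 42]
  queue [49, 40, 44] -> pop 49, enqueue [none], visited so far: [28, 13, 31, 5, 25, 47, 42, 49]
  queue [40, 44] -> pop 40, enqueue [none], visited so far: [28, 13, 31, 5, 25, 47, 42, 49, 40]
  queue [44] -> pop 44, enqueue [none], visited so far: [28, 13, 31, 5, 25, 47, 42, 49, 40, 44]
Result: [28, 13, 31, 5, 25, 47, 42, 49, 40, 44]


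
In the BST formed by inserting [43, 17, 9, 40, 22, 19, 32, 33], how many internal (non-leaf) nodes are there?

Tree built from: [43, 17, 9, 40, 22, 19, 32, 33]
Tree (level-order array): [43, 17, None, 9, 40, None, None, 22, None, 19, 32, None, None, None, 33]
Rule: An internal node has at least one child.
Per-node child counts:
  node 43: 1 child(ren)
  node 17: 2 child(ren)
  node 9: 0 child(ren)
  node 40: 1 child(ren)
  node 22: 2 child(ren)
  node 19: 0 child(ren)
  node 32: 1 child(ren)
  node 33: 0 child(ren)
Matching nodes: [43, 17, 40, 22, 32]
Count of internal (non-leaf) nodes: 5


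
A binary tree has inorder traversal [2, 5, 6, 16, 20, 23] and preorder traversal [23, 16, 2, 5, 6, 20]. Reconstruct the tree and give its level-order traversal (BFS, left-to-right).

Inorder:  [2, 5, 6, 16, 20, 23]
Preorder: [23, 16, 2, 5, 6, 20]
Algorithm: preorder visits root first, so consume preorder in order;
for each root, split the current inorder slice at that value into
left-subtree inorder and right-subtree inorder, then recurse.
Recursive splits:
  root=23; inorder splits into left=[2, 5, 6, 16, 20], right=[]
  root=16; inorder splits into left=[2, 5, 6], right=[20]
  root=2; inorder splits into left=[], right=[5, 6]
  root=5; inorder splits into left=[], right=[6]
  root=6; inorder splits into left=[], right=[]
  root=20; inorder splits into left=[], right=[]
Reconstructed level-order: [23, 16, 2, 20, 5, 6]


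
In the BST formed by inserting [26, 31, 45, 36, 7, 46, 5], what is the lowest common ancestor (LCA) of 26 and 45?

Tree insertion order: [26, 31, 45, 36, 7, 46, 5]
Tree (level-order array): [26, 7, 31, 5, None, None, 45, None, None, 36, 46]
In a BST, the LCA of p=26, q=45 is the first node v on the
root-to-leaf path with p <= v <= q (go left if both < v, right if both > v).
Walk from root:
  at 26: 26 <= 26 <= 45, this is the LCA
LCA = 26


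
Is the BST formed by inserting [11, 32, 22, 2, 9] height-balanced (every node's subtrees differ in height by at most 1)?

Tree (level-order array): [11, 2, 32, None, 9, 22]
Definition: a tree is height-balanced if, at every node, |h(left) - h(right)| <= 1 (empty subtree has height -1).
Bottom-up per-node check:
  node 9: h_left=-1, h_right=-1, diff=0 [OK], height=0
  node 2: h_left=-1, h_right=0, diff=1 [OK], height=1
  node 22: h_left=-1, h_right=-1, diff=0 [OK], height=0
  node 32: h_left=0, h_right=-1, diff=1 [OK], height=1
  node 11: h_left=1, h_right=1, diff=0 [OK], height=2
All nodes satisfy the balance condition.
Result: Balanced


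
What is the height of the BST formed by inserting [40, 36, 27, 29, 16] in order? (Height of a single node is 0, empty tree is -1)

Insertion order: [40, 36, 27, 29, 16]
Tree (level-order array): [40, 36, None, 27, None, 16, 29]
Compute height bottom-up (empty subtree = -1):
  height(16) = 1 + max(-1, -1) = 0
  height(29) = 1 + max(-1, -1) = 0
  height(27) = 1 + max(0, 0) = 1
  height(36) = 1 + max(1, -1) = 2
  height(40) = 1 + max(2, -1) = 3
Height = 3


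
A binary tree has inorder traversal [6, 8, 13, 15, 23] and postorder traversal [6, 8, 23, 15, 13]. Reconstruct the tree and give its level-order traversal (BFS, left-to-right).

Inorder:   [6, 8, 13, 15, 23]
Postorder: [6, 8, 23, 15, 13]
Algorithm: postorder visits root last, so walk postorder right-to-left;
each value is the root of the current inorder slice — split it at that
value, recurse on the right subtree first, then the left.
Recursive splits:
  root=13; inorder splits into left=[6, 8], right=[15, 23]
  root=15; inorder splits into left=[], right=[23]
  root=23; inorder splits into left=[], right=[]
  root=8; inorder splits into left=[6], right=[]
  root=6; inorder splits into left=[], right=[]
Reconstructed level-order: [13, 8, 15, 6, 23]


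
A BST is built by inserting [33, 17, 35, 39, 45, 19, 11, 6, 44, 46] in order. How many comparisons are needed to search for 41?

Search path for 41: 33 -> 35 -> 39 -> 45 -> 44
Found: False
Comparisons: 5


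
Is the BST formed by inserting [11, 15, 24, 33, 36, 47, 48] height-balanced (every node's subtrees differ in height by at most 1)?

Tree (level-order array): [11, None, 15, None, 24, None, 33, None, 36, None, 47, None, 48]
Definition: a tree is height-balanced if, at every node, |h(left) - h(right)| <= 1 (empty subtree has height -1).
Bottom-up per-node check:
  node 48: h_left=-1, h_right=-1, diff=0 [OK], height=0
  node 47: h_left=-1, h_right=0, diff=1 [OK], height=1
  node 36: h_left=-1, h_right=1, diff=2 [FAIL (|-1-1|=2 > 1)], height=2
  node 33: h_left=-1, h_right=2, diff=3 [FAIL (|-1-2|=3 > 1)], height=3
  node 24: h_left=-1, h_right=3, diff=4 [FAIL (|-1-3|=4 > 1)], height=4
  node 15: h_left=-1, h_right=4, diff=5 [FAIL (|-1-4|=5 > 1)], height=5
  node 11: h_left=-1, h_right=5, diff=6 [FAIL (|-1-5|=6 > 1)], height=6
Node 36 violates the condition: |-1 - 1| = 2 > 1.
Result: Not balanced


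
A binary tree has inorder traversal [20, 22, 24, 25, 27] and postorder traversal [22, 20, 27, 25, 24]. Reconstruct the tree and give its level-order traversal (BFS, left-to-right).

Inorder:   [20, 22, 24, 25, 27]
Postorder: [22, 20, 27, 25, 24]
Algorithm: postorder visits root last, so walk postorder right-to-left;
each value is the root of the current inorder slice — split it at that
value, recurse on the right subtree first, then the left.
Recursive splits:
  root=24; inorder splits into left=[20, 22], right=[25, 27]
  root=25; inorder splits into left=[], right=[27]
  root=27; inorder splits into left=[], right=[]
  root=20; inorder splits into left=[], right=[22]
  root=22; inorder splits into left=[], right=[]
Reconstructed level-order: [24, 20, 25, 22, 27]


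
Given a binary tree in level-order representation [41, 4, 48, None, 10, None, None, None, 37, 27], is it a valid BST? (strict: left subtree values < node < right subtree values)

Level-order array: [41, 4, 48, None, 10, None, None, None, 37, 27]
Validate using subtree bounds (lo, hi): at each node, require lo < value < hi,
then recurse left with hi=value and right with lo=value.
Preorder trace (stopping at first violation):
  at node 41 with bounds (-inf, +inf): OK
  at node 4 with bounds (-inf, 41): OK
  at node 10 with bounds (4, 41): OK
  at node 37 with bounds (10, 41): OK
  at node 27 with bounds (10, 37): OK
  at node 48 with bounds (41, +inf): OK
No violation found at any node.
Result: Valid BST


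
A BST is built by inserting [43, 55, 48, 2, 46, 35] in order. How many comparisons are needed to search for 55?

Search path for 55: 43 -> 55
Found: True
Comparisons: 2


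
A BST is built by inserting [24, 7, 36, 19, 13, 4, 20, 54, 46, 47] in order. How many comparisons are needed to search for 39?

Search path for 39: 24 -> 36 -> 54 -> 46
Found: False
Comparisons: 4


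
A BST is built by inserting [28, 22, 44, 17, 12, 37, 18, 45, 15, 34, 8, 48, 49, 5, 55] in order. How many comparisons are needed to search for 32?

Search path for 32: 28 -> 44 -> 37 -> 34
Found: False
Comparisons: 4


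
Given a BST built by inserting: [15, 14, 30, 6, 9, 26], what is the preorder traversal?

Tree insertion order: [15, 14, 30, 6, 9, 26]
Tree (level-order array): [15, 14, 30, 6, None, 26, None, None, 9]
Preorder traversal: [15, 14, 6, 9, 30, 26]


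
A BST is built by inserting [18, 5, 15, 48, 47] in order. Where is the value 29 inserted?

Starting tree (level order): [18, 5, 48, None, 15, 47]
Insertion path: 18 -> 48 -> 47
Result: insert 29 as left child of 47
Final tree (level order): [18, 5, 48, None, 15, 47, None, None, None, 29]


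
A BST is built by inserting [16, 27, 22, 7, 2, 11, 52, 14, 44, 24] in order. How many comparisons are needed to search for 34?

Search path for 34: 16 -> 27 -> 52 -> 44
Found: False
Comparisons: 4


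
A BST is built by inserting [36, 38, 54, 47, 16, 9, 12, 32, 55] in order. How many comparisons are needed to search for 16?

Search path for 16: 36 -> 16
Found: True
Comparisons: 2


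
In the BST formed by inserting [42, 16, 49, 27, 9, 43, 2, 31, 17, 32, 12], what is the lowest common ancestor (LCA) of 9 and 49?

Tree insertion order: [42, 16, 49, 27, 9, 43, 2, 31, 17, 32, 12]
Tree (level-order array): [42, 16, 49, 9, 27, 43, None, 2, 12, 17, 31, None, None, None, None, None, None, None, None, None, 32]
In a BST, the LCA of p=9, q=49 is the first node v on the
root-to-leaf path with p <= v <= q (go left if both < v, right if both > v).
Walk from root:
  at 42: 9 <= 42 <= 49, this is the LCA
LCA = 42


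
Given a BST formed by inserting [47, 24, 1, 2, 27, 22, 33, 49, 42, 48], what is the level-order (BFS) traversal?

Tree insertion order: [47, 24, 1, 2, 27, 22, 33, 49, 42, 48]
Tree (level-order array): [47, 24, 49, 1, 27, 48, None, None, 2, None, 33, None, None, None, 22, None, 42]
BFS from the root, enqueuing left then right child of each popped node:
  queue [47] -> pop 47, enqueue [24, 49], visited so far: [47]
  queue [24, 49] -> pop 24, enqueue [1, 27], visited so far: [47, 24]
  queue [49, 1, 27] -> pop 49, enqueue [48], visited so far: [47, 24, 49]
  queue [1, 27, 48] -> pop 1, enqueue [2], visited so far: [47, 24, 49, 1]
  queue [27, 48, 2] -> pop 27, enqueue [33], visited so far: [47, 24, 49, 1, 27]
  queue [48, 2, 33] -> pop 48, enqueue [none], visited so far: [47, 24, 49, 1, 27, 48]
  queue [2, 33] -> pop 2, enqueue [22], visited so far: [47, 24, 49, 1, 27, 48, 2]
  queue [33, 22] -> pop 33, enqueue [42], visited so far: [47, 24, 49, 1, 27, 48, 2, 33]
  queue [22, 42] -> pop 22, enqueue [none], visited so far: [47, 24, 49, 1, 27, 48, 2, 33, 22]
  queue [42] -> pop 42, enqueue [none], visited so far: [47, 24, 49, 1, 27, 48, 2, 33, 22, 42]
Result: [47, 24, 49, 1, 27, 48, 2, 33, 22, 42]


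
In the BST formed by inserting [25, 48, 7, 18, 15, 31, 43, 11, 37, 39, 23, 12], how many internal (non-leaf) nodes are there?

Tree built from: [25, 48, 7, 18, 15, 31, 43, 11, 37, 39, 23, 12]
Tree (level-order array): [25, 7, 48, None, 18, 31, None, 15, 23, None, 43, 11, None, None, None, 37, None, None, 12, None, 39]
Rule: An internal node has at least one child.
Per-node child counts:
  node 25: 2 child(ren)
  node 7: 1 child(ren)
  node 18: 2 child(ren)
  node 15: 1 child(ren)
  node 11: 1 child(ren)
  node 12: 0 child(ren)
  node 23: 0 child(ren)
  node 48: 1 child(ren)
  node 31: 1 child(ren)
  node 43: 1 child(ren)
  node 37: 1 child(ren)
  node 39: 0 child(ren)
Matching nodes: [25, 7, 18, 15, 11, 48, 31, 43, 37]
Count of internal (non-leaf) nodes: 9


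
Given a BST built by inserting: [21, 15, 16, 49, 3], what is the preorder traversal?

Tree insertion order: [21, 15, 16, 49, 3]
Tree (level-order array): [21, 15, 49, 3, 16]
Preorder traversal: [21, 15, 3, 16, 49]


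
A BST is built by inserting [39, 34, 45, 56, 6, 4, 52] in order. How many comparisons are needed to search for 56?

Search path for 56: 39 -> 45 -> 56
Found: True
Comparisons: 3


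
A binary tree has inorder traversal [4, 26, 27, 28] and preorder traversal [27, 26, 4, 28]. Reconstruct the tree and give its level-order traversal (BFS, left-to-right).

Inorder:  [4, 26, 27, 28]
Preorder: [27, 26, 4, 28]
Algorithm: preorder visits root first, so consume preorder in order;
for each root, split the current inorder slice at that value into
left-subtree inorder and right-subtree inorder, then recurse.
Recursive splits:
  root=27; inorder splits into left=[4, 26], right=[28]
  root=26; inorder splits into left=[4], right=[]
  root=4; inorder splits into left=[], right=[]
  root=28; inorder splits into left=[], right=[]
Reconstructed level-order: [27, 26, 28, 4]


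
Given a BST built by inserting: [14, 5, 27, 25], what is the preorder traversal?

Tree insertion order: [14, 5, 27, 25]
Tree (level-order array): [14, 5, 27, None, None, 25]
Preorder traversal: [14, 5, 27, 25]


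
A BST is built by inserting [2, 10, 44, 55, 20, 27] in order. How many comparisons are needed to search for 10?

Search path for 10: 2 -> 10
Found: True
Comparisons: 2


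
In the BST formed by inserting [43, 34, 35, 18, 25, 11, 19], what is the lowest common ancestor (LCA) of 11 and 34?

Tree insertion order: [43, 34, 35, 18, 25, 11, 19]
Tree (level-order array): [43, 34, None, 18, 35, 11, 25, None, None, None, None, 19]
In a BST, the LCA of p=11, q=34 is the first node v on the
root-to-leaf path with p <= v <= q (go left if both < v, right if both > v).
Walk from root:
  at 43: both 11 and 34 < 43, go left
  at 34: 11 <= 34 <= 34, this is the LCA
LCA = 34


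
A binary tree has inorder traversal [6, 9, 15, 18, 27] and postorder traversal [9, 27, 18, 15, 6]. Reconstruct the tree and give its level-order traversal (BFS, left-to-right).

Inorder:   [6, 9, 15, 18, 27]
Postorder: [9, 27, 18, 15, 6]
Algorithm: postorder visits root last, so walk postorder right-to-left;
each value is the root of the current inorder slice — split it at that
value, recurse on the right subtree first, then the left.
Recursive splits:
  root=6; inorder splits into left=[], right=[9, 15, 18, 27]
  root=15; inorder splits into left=[9], right=[18, 27]
  root=18; inorder splits into left=[], right=[27]
  root=27; inorder splits into left=[], right=[]
  root=9; inorder splits into left=[], right=[]
Reconstructed level-order: [6, 15, 9, 18, 27]


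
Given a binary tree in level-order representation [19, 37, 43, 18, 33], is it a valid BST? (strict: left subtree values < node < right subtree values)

Level-order array: [19, 37, 43, 18, 33]
Validate using subtree bounds (lo, hi): at each node, require lo < value < hi,
then recurse left with hi=value and right with lo=value.
Preorder trace (stopping at first violation):
  at node 19 with bounds (-inf, +inf): OK
  at node 37 with bounds (-inf, 19): VIOLATION
Node 37 violates its bound: not (-inf < 37 < 19).
Result: Not a valid BST


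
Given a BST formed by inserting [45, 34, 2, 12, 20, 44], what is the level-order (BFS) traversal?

Tree insertion order: [45, 34, 2, 12, 20, 44]
Tree (level-order array): [45, 34, None, 2, 44, None, 12, None, None, None, 20]
BFS from the root, enqueuing left then right child of each popped node:
  queue [45] -> pop 45, enqueue [34], visited so far: [45]
  queue [34] -> pop 34, enqueue [2, 44], visited so far: [45, 34]
  queue [2, 44] -> pop 2, enqueue [12], visited so far: [45, 34, 2]
  queue [44, 12] -> pop 44, enqueue [none], visited so far: [45, 34, 2, 44]
  queue [12] -> pop 12, enqueue [20], visited so far: [45, 34, 2, 44, 12]
  queue [20] -> pop 20, enqueue [none], visited so far: [45, 34, 2, 44, 12, 20]
Result: [45, 34, 2, 44, 12, 20]


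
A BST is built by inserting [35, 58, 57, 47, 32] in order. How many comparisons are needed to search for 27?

Search path for 27: 35 -> 32
Found: False
Comparisons: 2


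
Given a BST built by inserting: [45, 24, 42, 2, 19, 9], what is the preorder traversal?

Tree insertion order: [45, 24, 42, 2, 19, 9]
Tree (level-order array): [45, 24, None, 2, 42, None, 19, None, None, 9]
Preorder traversal: [45, 24, 2, 19, 9, 42]


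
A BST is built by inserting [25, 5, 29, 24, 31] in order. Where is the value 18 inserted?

Starting tree (level order): [25, 5, 29, None, 24, None, 31]
Insertion path: 25 -> 5 -> 24
Result: insert 18 as left child of 24
Final tree (level order): [25, 5, 29, None, 24, None, 31, 18]


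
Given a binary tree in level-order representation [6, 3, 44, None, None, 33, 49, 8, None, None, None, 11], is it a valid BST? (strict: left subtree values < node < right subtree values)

Level-order array: [6, 3, 44, None, None, 33, 49, 8, None, None, None, 11]
Validate using subtree bounds (lo, hi): at each node, require lo < value < hi,
then recurse left with hi=value and right with lo=value.
Preorder trace (stopping at first violation):
  at node 6 with bounds (-inf, +inf): OK
  at node 3 with bounds (-inf, 6): OK
  at node 44 with bounds (6, +inf): OK
  at node 33 with bounds (6, 44): OK
  at node 8 with bounds (6, 33): OK
  at node 11 with bounds (6, 8): VIOLATION
Node 11 violates its bound: not (6 < 11 < 8).
Result: Not a valid BST


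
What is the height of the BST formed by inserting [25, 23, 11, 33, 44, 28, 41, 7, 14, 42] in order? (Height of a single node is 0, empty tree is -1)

Insertion order: [25, 23, 11, 33, 44, 28, 41, 7, 14, 42]
Tree (level-order array): [25, 23, 33, 11, None, 28, 44, 7, 14, None, None, 41, None, None, None, None, None, None, 42]
Compute height bottom-up (empty subtree = -1):
  height(7) = 1 + max(-1, -1) = 0
  height(14) = 1 + max(-1, -1) = 0
  height(11) = 1 + max(0, 0) = 1
  height(23) = 1 + max(1, -1) = 2
  height(28) = 1 + max(-1, -1) = 0
  height(42) = 1 + max(-1, -1) = 0
  height(41) = 1 + max(-1, 0) = 1
  height(44) = 1 + max(1, -1) = 2
  height(33) = 1 + max(0, 2) = 3
  height(25) = 1 + max(2, 3) = 4
Height = 4


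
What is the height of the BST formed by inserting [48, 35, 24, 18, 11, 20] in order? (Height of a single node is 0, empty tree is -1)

Insertion order: [48, 35, 24, 18, 11, 20]
Tree (level-order array): [48, 35, None, 24, None, 18, None, 11, 20]
Compute height bottom-up (empty subtree = -1):
  height(11) = 1 + max(-1, -1) = 0
  height(20) = 1 + max(-1, -1) = 0
  height(18) = 1 + max(0, 0) = 1
  height(24) = 1 + max(1, -1) = 2
  height(35) = 1 + max(2, -1) = 3
  height(48) = 1 + max(3, -1) = 4
Height = 4


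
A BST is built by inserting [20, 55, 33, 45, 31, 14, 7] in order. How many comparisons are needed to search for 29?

Search path for 29: 20 -> 55 -> 33 -> 31
Found: False
Comparisons: 4


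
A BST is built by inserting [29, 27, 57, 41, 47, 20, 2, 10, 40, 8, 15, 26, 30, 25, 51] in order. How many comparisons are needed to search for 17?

Search path for 17: 29 -> 27 -> 20 -> 2 -> 10 -> 15
Found: False
Comparisons: 6


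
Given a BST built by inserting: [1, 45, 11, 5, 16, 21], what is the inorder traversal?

Tree insertion order: [1, 45, 11, 5, 16, 21]
Tree (level-order array): [1, None, 45, 11, None, 5, 16, None, None, None, 21]
Inorder traversal: [1, 5, 11, 16, 21, 45]


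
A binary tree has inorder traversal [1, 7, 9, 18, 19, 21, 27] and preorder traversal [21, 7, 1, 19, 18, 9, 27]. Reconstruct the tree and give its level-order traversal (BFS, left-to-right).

Inorder:  [1, 7, 9, 18, 19, 21, 27]
Preorder: [21, 7, 1, 19, 18, 9, 27]
Algorithm: preorder visits root first, so consume preorder in order;
for each root, split the current inorder slice at that value into
left-subtree inorder and right-subtree inorder, then recurse.
Recursive splits:
  root=21; inorder splits into left=[1, 7, 9, 18, 19], right=[27]
  root=7; inorder splits into left=[1], right=[9, 18, 19]
  root=1; inorder splits into left=[], right=[]
  root=19; inorder splits into left=[9, 18], right=[]
  root=18; inorder splits into left=[9], right=[]
  root=9; inorder splits into left=[], right=[]
  root=27; inorder splits into left=[], right=[]
Reconstructed level-order: [21, 7, 27, 1, 19, 18, 9]


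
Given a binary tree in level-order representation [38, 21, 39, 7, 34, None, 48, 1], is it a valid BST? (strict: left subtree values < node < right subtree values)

Level-order array: [38, 21, 39, 7, 34, None, 48, 1]
Validate using subtree bounds (lo, hi): at each node, require lo < value < hi,
then recurse left with hi=value and right with lo=value.
Preorder trace (stopping at first violation):
  at node 38 with bounds (-inf, +inf): OK
  at node 21 with bounds (-inf, 38): OK
  at node 7 with bounds (-inf, 21): OK
  at node 1 with bounds (-inf, 7): OK
  at node 34 with bounds (21, 38): OK
  at node 39 with bounds (38, +inf): OK
  at node 48 with bounds (39, +inf): OK
No violation found at any node.
Result: Valid BST


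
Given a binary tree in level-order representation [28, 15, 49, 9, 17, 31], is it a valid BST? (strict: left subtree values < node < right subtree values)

Level-order array: [28, 15, 49, 9, 17, 31]
Validate using subtree bounds (lo, hi): at each node, require lo < value < hi,
then recurse left with hi=value and right with lo=value.
Preorder trace (stopping at first violation):
  at node 28 with bounds (-inf, +inf): OK
  at node 15 with bounds (-inf, 28): OK
  at node 9 with bounds (-inf, 15): OK
  at node 17 with bounds (15, 28): OK
  at node 49 with bounds (28, +inf): OK
  at node 31 with bounds (28, 49): OK
No violation found at any node.
Result: Valid BST


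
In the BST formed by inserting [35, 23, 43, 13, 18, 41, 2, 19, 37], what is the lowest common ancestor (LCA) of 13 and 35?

Tree insertion order: [35, 23, 43, 13, 18, 41, 2, 19, 37]
Tree (level-order array): [35, 23, 43, 13, None, 41, None, 2, 18, 37, None, None, None, None, 19]
In a BST, the LCA of p=13, q=35 is the first node v on the
root-to-leaf path with p <= v <= q (go left if both < v, right if both > v).
Walk from root:
  at 35: 13 <= 35 <= 35, this is the LCA
LCA = 35


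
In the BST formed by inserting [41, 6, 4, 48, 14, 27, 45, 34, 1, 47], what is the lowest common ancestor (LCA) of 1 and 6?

Tree insertion order: [41, 6, 4, 48, 14, 27, 45, 34, 1, 47]
Tree (level-order array): [41, 6, 48, 4, 14, 45, None, 1, None, None, 27, None, 47, None, None, None, 34]
In a BST, the LCA of p=1, q=6 is the first node v on the
root-to-leaf path with p <= v <= q (go left if both < v, right if both > v).
Walk from root:
  at 41: both 1 and 6 < 41, go left
  at 6: 1 <= 6 <= 6, this is the LCA
LCA = 6


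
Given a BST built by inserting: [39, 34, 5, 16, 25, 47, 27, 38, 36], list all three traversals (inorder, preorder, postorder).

Tree insertion order: [39, 34, 5, 16, 25, 47, 27, 38, 36]
Tree (level-order array): [39, 34, 47, 5, 38, None, None, None, 16, 36, None, None, 25, None, None, None, 27]
Inorder (L, root, R): [5, 16, 25, 27, 34, 36, 38, 39, 47]
Preorder (root, L, R): [39, 34, 5, 16, 25, 27, 38, 36, 47]
Postorder (L, R, root): [27, 25, 16, 5, 36, 38, 34, 47, 39]


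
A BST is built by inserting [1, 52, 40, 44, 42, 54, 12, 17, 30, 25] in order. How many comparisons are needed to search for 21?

Search path for 21: 1 -> 52 -> 40 -> 12 -> 17 -> 30 -> 25
Found: False
Comparisons: 7


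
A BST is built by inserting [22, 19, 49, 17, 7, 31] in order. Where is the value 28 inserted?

Starting tree (level order): [22, 19, 49, 17, None, 31, None, 7]
Insertion path: 22 -> 49 -> 31
Result: insert 28 as left child of 31
Final tree (level order): [22, 19, 49, 17, None, 31, None, 7, None, 28]


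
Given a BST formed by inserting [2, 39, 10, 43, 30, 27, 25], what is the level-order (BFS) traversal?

Tree insertion order: [2, 39, 10, 43, 30, 27, 25]
Tree (level-order array): [2, None, 39, 10, 43, None, 30, None, None, 27, None, 25]
BFS from the root, enqueuing left then right child of each popped node:
  queue [2] -> pop 2, enqueue [39], visited so far: [2]
  queue [39] -> pop 39, enqueue [10, 43], visited so far: [2, 39]
  queue [10, 43] -> pop 10, enqueue [30], visited so far: [2, 39, 10]
  queue [43, 30] -> pop 43, enqueue [none], visited so far: [2, 39, 10, 43]
  queue [30] -> pop 30, enqueue [27], visited so far: [2, 39, 10, 43, 30]
  queue [27] -> pop 27, enqueue [25], visited so far: [2, 39, 10, 43, 30, 27]
  queue [25] -> pop 25, enqueue [none], visited so far: [2, 39, 10, 43, 30, 27, 25]
Result: [2, 39, 10, 43, 30, 27, 25]


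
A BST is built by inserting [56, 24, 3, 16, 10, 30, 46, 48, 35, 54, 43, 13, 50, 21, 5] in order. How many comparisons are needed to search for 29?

Search path for 29: 56 -> 24 -> 30
Found: False
Comparisons: 3


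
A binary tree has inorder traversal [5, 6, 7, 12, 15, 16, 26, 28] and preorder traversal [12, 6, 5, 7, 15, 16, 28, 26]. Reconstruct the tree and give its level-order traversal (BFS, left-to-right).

Inorder:  [5, 6, 7, 12, 15, 16, 26, 28]
Preorder: [12, 6, 5, 7, 15, 16, 28, 26]
Algorithm: preorder visits root first, so consume preorder in order;
for each root, split the current inorder slice at that value into
left-subtree inorder and right-subtree inorder, then recurse.
Recursive splits:
  root=12; inorder splits into left=[5, 6, 7], right=[15, 16, 26, 28]
  root=6; inorder splits into left=[5], right=[7]
  root=5; inorder splits into left=[], right=[]
  root=7; inorder splits into left=[], right=[]
  root=15; inorder splits into left=[], right=[16, 26, 28]
  root=16; inorder splits into left=[], right=[26, 28]
  root=28; inorder splits into left=[26], right=[]
  root=26; inorder splits into left=[], right=[]
Reconstructed level-order: [12, 6, 15, 5, 7, 16, 28, 26]


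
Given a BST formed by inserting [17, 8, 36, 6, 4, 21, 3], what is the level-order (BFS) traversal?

Tree insertion order: [17, 8, 36, 6, 4, 21, 3]
Tree (level-order array): [17, 8, 36, 6, None, 21, None, 4, None, None, None, 3]
BFS from the root, enqueuing left then right child of each popped node:
  queue [17] -> pop 17, enqueue [8, 36], visited so far: [17]
  queue [8, 36] -> pop 8, enqueue [6], visited so far: [17, 8]
  queue [36, 6] -> pop 36, enqueue [21], visited so far: [17, 8, 36]
  queue [6, 21] -> pop 6, enqueue [4], visited so far: [17, 8, 36, 6]
  queue [21, 4] -> pop 21, enqueue [none], visited so far: [17, 8, 36, 6, 21]
  queue [4] -> pop 4, enqueue [3], visited so far: [17, 8, 36, 6, 21, 4]
  queue [3] -> pop 3, enqueue [none], visited so far: [17, 8, 36, 6, 21, 4, 3]
Result: [17, 8, 36, 6, 21, 4, 3]


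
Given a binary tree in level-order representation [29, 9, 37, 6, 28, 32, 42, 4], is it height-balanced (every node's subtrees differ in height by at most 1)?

Tree (level-order array): [29, 9, 37, 6, 28, 32, 42, 4]
Definition: a tree is height-balanced if, at every node, |h(left) - h(right)| <= 1 (empty subtree has height -1).
Bottom-up per-node check:
  node 4: h_left=-1, h_right=-1, diff=0 [OK], height=0
  node 6: h_left=0, h_right=-1, diff=1 [OK], height=1
  node 28: h_left=-1, h_right=-1, diff=0 [OK], height=0
  node 9: h_left=1, h_right=0, diff=1 [OK], height=2
  node 32: h_left=-1, h_right=-1, diff=0 [OK], height=0
  node 42: h_left=-1, h_right=-1, diff=0 [OK], height=0
  node 37: h_left=0, h_right=0, diff=0 [OK], height=1
  node 29: h_left=2, h_right=1, diff=1 [OK], height=3
All nodes satisfy the balance condition.
Result: Balanced


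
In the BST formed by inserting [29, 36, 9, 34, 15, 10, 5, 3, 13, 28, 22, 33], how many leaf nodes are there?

Tree built from: [29, 36, 9, 34, 15, 10, 5, 3, 13, 28, 22, 33]
Tree (level-order array): [29, 9, 36, 5, 15, 34, None, 3, None, 10, 28, 33, None, None, None, None, 13, 22]
Rule: A leaf has 0 children.
Per-node child counts:
  node 29: 2 child(ren)
  node 9: 2 child(ren)
  node 5: 1 child(ren)
  node 3: 0 child(ren)
  node 15: 2 child(ren)
  node 10: 1 child(ren)
  node 13: 0 child(ren)
  node 28: 1 child(ren)
  node 22: 0 child(ren)
  node 36: 1 child(ren)
  node 34: 1 child(ren)
  node 33: 0 child(ren)
Matching nodes: [3, 13, 22, 33]
Count of leaf nodes: 4


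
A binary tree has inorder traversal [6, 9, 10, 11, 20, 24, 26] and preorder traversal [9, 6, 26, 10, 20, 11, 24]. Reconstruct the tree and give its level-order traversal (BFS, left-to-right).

Inorder:  [6, 9, 10, 11, 20, 24, 26]
Preorder: [9, 6, 26, 10, 20, 11, 24]
Algorithm: preorder visits root first, so consume preorder in order;
for each root, split the current inorder slice at that value into
left-subtree inorder and right-subtree inorder, then recurse.
Recursive splits:
  root=9; inorder splits into left=[6], right=[10, 11, 20, 24, 26]
  root=6; inorder splits into left=[], right=[]
  root=26; inorder splits into left=[10, 11, 20, 24], right=[]
  root=10; inorder splits into left=[], right=[11, 20, 24]
  root=20; inorder splits into left=[11], right=[24]
  root=11; inorder splits into left=[], right=[]
  root=24; inorder splits into left=[], right=[]
Reconstructed level-order: [9, 6, 26, 10, 20, 11, 24]


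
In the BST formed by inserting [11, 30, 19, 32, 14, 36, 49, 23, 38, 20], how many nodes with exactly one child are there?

Tree built from: [11, 30, 19, 32, 14, 36, 49, 23, 38, 20]
Tree (level-order array): [11, None, 30, 19, 32, 14, 23, None, 36, None, None, 20, None, None, 49, None, None, 38]
Rule: These are nodes with exactly 1 non-null child.
Per-node child counts:
  node 11: 1 child(ren)
  node 30: 2 child(ren)
  node 19: 2 child(ren)
  node 14: 0 child(ren)
  node 23: 1 child(ren)
  node 20: 0 child(ren)
  node 32: 1 child(ren)
  node 36: 1 child(ren)
  node 49: 1 child(ren)
  node 38: 0 child(ren)
Matching nodes: [11, 23, 32, 36, 49]
Count of nodes with exactly one child: 5


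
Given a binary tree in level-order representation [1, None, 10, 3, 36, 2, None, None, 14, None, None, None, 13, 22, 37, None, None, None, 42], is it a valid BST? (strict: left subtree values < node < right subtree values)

Level-order array: [1, None, 10, 3, 36, 2, None, None, 14, None, None, None, 13, 22, 37, None, None, None, 42]
Validate using subtree bounds (lo, hi): at each node, require lo < value < hi,
then recurse left with hi=value and right with lo=value.
Preorder trace (stopping at first violation):
  at node 1 with bounds (-inf, +inf): OK
  at node 10 with bounds (1, +inf): OK
  at node 3 with bounds (1, 10): OK
  at node 2 with bounds (1, 3): OK
  at node 36 with bounds (10, +inf): OK
  at node 14 with bounds (36, +inf): VIOLATION
Node 14 violates its bound: not (36 < 14 < +inf).
Result: Not a valid BST


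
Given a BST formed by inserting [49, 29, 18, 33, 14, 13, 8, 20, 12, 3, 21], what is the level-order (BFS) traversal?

Tree insertion order: [49, 29, 18, 33, 14, 13, 8, 20, 12, 3, 21]
Tree (level-order array): [49, 29, None, 18, 33, 14, 20, None, None, 13, None, None, 21, 8, None, None, None, 3, 12]
BFS from the root, enqueuing left then right child of each popped node:
  queue [49] -> pop 49, enqueue [29], visited so far: [49]
  queue [29] -> pop 29, enqueue [18, 33], visited so far: [49, 29]
  queue [18, 33] -> pop 18, enqueue [14, 20], visited so far: [49, 29, 18]
  queue [33, 14, 20] -> pop 33, enqueue [none], visited so far: [49, 29, 18, 33]
  queue [14, 20] -> pop 14, enqueue [13], visited so far: [49, 29, 18, 33, 14]
  queue [20, 13] -> pop 20, enqueue [21], visited so far: [49, 29, 18, 33, 14, 20]
  queue [13, 21] -> pop 13, enqueue [8], visited so far: [49, 29, 18, 33, 14, 20, 13]
  queue [21, 8] -> pop 21, enqueue [none], visited so far: [49, 29, 18, 33, 14, 20, 13, 21]
  queue [8] -> pop 8, enqueue [3, 12], visited so far: [49, 29, 18, 33, 14, 20, 13, 21, 8]
  queue [3, 12] -> pop 3, enqueue [none], visited so far: [49, 29, 18, 33, 14, 20, 13, 21, 8, 3]
  queue [12] -> pop 12, enqueue [none], visited so far: [49, 29, 18, 33, 14, 20, 13, 21, 8, 3, 12]
Result: [49, 29, 18, 33, 14, 20, 13, 21, 8, 3, 12]


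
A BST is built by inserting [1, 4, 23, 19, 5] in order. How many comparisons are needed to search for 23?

Search path for 23: 1 -> 4 -> 23
Found: True
Comparisons: 3


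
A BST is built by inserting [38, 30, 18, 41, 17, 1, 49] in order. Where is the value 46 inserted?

Starting tree (level order): [38, 30, 41, 18, None, None, 49, 17, None, None, None, 1]
Insertion path: 38 -> 41 -> 49
Result: insert 46 as left child of 49
Final tree (level order): [38, 30, 41, 18, None, None, 49, 17, None, 46, None, 1]


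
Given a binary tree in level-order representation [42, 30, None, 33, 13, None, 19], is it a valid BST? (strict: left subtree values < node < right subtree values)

Level-order array: [42, 30, None, 33, 13, None, 19]
Validate using subtree bounds (lo, hi): at each node, require lo < value < hi,
then recurse left with hi=value and right with lo=value.
Preorder trace (stopping at first violation):
  at node 42 with bounds (-inf, +inf): OK
  at node 30 with bounds (-inf, 42): OK
  at node 33 with bounds (-inf, 30): VIOLATION
Node 33 violates its bound: not (-inf < 33 < 30).
Result: Not a valid BST


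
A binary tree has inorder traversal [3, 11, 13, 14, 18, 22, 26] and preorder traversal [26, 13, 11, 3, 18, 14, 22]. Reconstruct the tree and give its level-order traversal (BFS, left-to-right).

Inorder:  [3, 11, 13, 14, 18, 22, 26]
Preorder: [26, 13, 11, 3, 18, 14, 22]
Algorithm: preorder visits root first, so consume preorder in order;
for each root, split the current inorder slice at that value into
left-subtree inorder and right-subtree inorder, then recurse.
Recursive splits:
  root=26; inorder splits into left=[3, 11, 13, 14, 18, 22], right=[]
  root=13; inorder splits into left=[3, 11], right=[14, 18, 22]
  root=11; inorder splits into left=[3], right=[]
  root=3; inorder splits into left=[], right=[]
  root=18; inorder splits into left=[14], right=[22]
  root=14; inorder splits into left=[], right=[]
  root=22; inorder splits into left=[], right=[]
Reconstructed level-order: [26, 13, 11, 18, 3, 14, 22]


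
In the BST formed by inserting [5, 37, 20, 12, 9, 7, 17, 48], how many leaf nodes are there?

Tree built from: [5, 37, 20, 12, 9, 7, 17, 48]
Tree (level-order array): [5, None, 37, 20, 48, 12, None, None, None, 9, 17, 7]
Rule: A leaf has 0 children.
Per-node child counts:
  node 5: 1 child(ren)
  node 37: 2 child(ren)
  node 20: 1 child(ren)
  node 12: 2 child(ren)
  node 9: 1 child(ren)
  node 7: 0 child(ren)
  node 17: 0 child(ren)
  node 48: 0 child(ren)
Matching nodes: [7, 17, 48]
Count of leaf nodes: 3


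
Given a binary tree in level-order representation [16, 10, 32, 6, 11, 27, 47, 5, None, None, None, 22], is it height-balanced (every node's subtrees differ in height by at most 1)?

Tree (level-order array): [16, 10, 32, 6, 11, 27, 47, 5, None, None, None, 22]
Definition: a tree is height-balanced if, at every node, |h(left) - h(right)| <= 1 (empty subtree has height -1).
Bottom-up per-node check:
  node 5: h_left=-1, h_right=-1, diff=0 [OK], height=0
  node 6: h_left=0, h_right=-1, diff=1 [OK], height=1
  node 11: h_left=-1, h_right=-1, diff=0 [OK], height=0
  node 10: h_left=1, h_right=0, diff=1 [OK], height=2
  node 22: h_left=-1, h_right=-1, diff=0 [OK], height=0
  node 27: h_left=0, h_right=-1, diff=1 [OK], height=1
  node 47: h_left=-1, h_right=-1, diff=0 [OK], height=0
  node 32: h_left=1, h_right=0, diff=1 [OK], height=2
  node 16: h_left=2, h_right=2, diff=0 [OK], height=3
All nodes satisfy the balance condition.
Result: Balanced


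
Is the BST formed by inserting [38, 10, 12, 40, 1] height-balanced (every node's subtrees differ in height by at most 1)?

Tree (level-order array): [38, 10, 40, 1, 12]
Definition: a tree is height-balanced if, at every node, |h(left) - h(right)| <= 1 (empty subtree has height -1).
Bottom-up per-node check:
  node 1: h_left=-1, h_right=-1, diff=0 [OK], height=0
  node 12: h_left=-1, h_right=-1, diff=0 [OK], height=0
  node 10: h_left=0, h_right=0, diff=0 [OK], height=1
  node 40: h_left=-1, h_right=-1, diff=0 [OK], height=0
  node 38: h_left=1, h_right=0, diff=1 [OK], height=2
All nodes satisfy the balance condition.
Result: Balanced


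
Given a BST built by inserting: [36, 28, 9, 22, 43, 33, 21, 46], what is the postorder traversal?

Tree insertion order: [36, 28, 9, 22, 43, 33, 21, 46]
Tree (level-order array): [36, 28, 43, 9, 33, None, 46, None, 22, None, None, None, None, 21]
Postorder traversal: [21, 22, 9, 33, 28, 46, 43, 36]


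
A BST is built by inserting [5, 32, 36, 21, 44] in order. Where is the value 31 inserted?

Starting tree (level order): [5, None, 32, 21, 36, None, None, None, 44]
Insertion path: 5 -> 32 -> 21
Result: insert 31 as right child of 21
Final tree (level order): [5, None, 32, 21, 36, None, 31, None, 44]


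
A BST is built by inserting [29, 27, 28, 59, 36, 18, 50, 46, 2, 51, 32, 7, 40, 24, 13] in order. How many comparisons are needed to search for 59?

Search path for 59: 29 -> 59
Found: True
Comparisons: 2


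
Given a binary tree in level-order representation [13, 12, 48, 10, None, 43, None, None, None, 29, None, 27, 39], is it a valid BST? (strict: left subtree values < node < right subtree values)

Level-order array: [13, 12, 48, 10, None, 43, None, None, None, 29, None, 27, 39]
Validate using subtree bounds (lo, hi): at each node, require lo < value < hi,
then recurse left with hi=value and right with lo=value.
Preorder trace (stopping at first violation):
  at node 13 with bounds (-inf, +inf): OK
  at node 12 with bounds (-inf, 13): OK
  at node 10 with bounds (-inf, 12): OK
  at node 48 with bounds (13, +inf): OK
  at node 43 with bounds (13, 48): OK
  at node 29 with bounds (13, 43): OK
  at node 27 with bounds (13, 29): OK
  at node 39 with bounds (29, 43): OK
No violation found at any node.
Result: Valid BST


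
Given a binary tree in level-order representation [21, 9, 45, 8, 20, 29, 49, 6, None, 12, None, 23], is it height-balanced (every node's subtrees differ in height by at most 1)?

Tree (level-order array): [21, 9, 45, 8, 20, 29, 49, 6, None, 12, None, 23]
Definition: a tree is height-balanced if, at every node, |h(left) - h(right)| <= 1 (empty subtree has height -1).
Bottom-up per-node check:
  node 6: h_left=-1, h_right=-1, diff=0 [OK], height=0
  node 8: h_left=0, h_right=-1, diff=1 [OK], height=1
  node 12: h_left=-1, h_right=-1, diff=0 [OK], height=0
  node 20: h_left=0, h_right=-1, diff=1 [OK], height=1
  node 9: h_left=1, h_right=1, diff=0 [OK], height=2
  node 23: h_left=-1, h_right=-1, diff=0 [OK], height=0
  node 29: h_left=0, h_right=-1, diff=1 [OK], height=1
  node 49: h_left=-1, h_right=-1, diff=0 [OK], height=0
  node 45: h_left=1, h_right=0, diff=1 [OK], height=2
  node 21: h_left=2, h_right=2, diff=0 [OK], height=3
All nodes satisfy the balance condition.
Result: Balanced


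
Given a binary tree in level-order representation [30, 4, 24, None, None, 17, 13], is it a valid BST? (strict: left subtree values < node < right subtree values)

Level-order array: [30, 4, 24, None, None, 17, 13]
Validate using subtree bounds (lo, hi): at each node, require lo < value < hi,
then recurse left with hi=value and right with lo=value.
Preorder trace (stopping at first violation):
  at node 30 with bounds (-inf, +inf): OK
  at node 4 with bounds (-inf, 30): OK
  at node 24 with bounds (30, +inf): VIOLATION
Node 24 violates its bound: not (30 < 24 < +inf).
Result: Not a valid BST


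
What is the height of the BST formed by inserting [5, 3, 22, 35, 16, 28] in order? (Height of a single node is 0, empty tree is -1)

Insertion order: [5, 3, 22, 35, 16, 28]
Tree (level-order array): [5, 3, 22, None, None, 16, 35, None, None, 28]
Compute height bottom-up (empty subtree = -1):
  height(3) = 1 + max(-1, -1) = 0
  height(16) = 1 + max(-1, -1) = 0
  height(28) = 1 + max(-1, -1) = 0
  height(35) = 1 + max(0, -1) = 1
  height(22) = 1 + max(0, 1) = 2
  height(5) = 1 + max(0, 2) = 3
Height = 3
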